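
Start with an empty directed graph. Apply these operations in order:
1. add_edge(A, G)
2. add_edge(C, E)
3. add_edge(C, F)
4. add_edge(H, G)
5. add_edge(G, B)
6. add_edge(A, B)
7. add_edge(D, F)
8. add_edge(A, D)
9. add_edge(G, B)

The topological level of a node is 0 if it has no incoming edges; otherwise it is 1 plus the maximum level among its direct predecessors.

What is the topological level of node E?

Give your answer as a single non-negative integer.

Answer: 1

Derivation:
Op 1: add_edge(A, G). Edges now: 1
Op 2: add_edge(C, E). Edges now: 2
Op 3: add_edge(C, F). Edges now: 3
Op 4: add_edge(H, G). Edges now: 4
Op 5: add_edge(G, B). Edges now: 5
Op 6: add_edge(A, B). Edges now: 6
Op 7: add_edge(D, F). Edges now: 7
Op 8: add_edge(A, D). Edges now: 8
Op 9: add_edge(G, B) (duplicate, no change). Edges now: 8
Compute levels (Kahn BFS):
  sources (in-degree 0): A, C, H
  process A: level=0
    A->B: in-degree(B)=1, level(B)>=1
    A->D: in-degree(D)=0, level(D)=1, enqueue
    A->G: in-degree(G)=1, level(G)>=1
  process C: level=0
    C->E: in-degree(E)=0, level(E)=1, enqueue
    C->F: in-degree(F)=1, level(F)>=1
  process H: level=0
    H->G: in-degree(G)=0, level(G)=1, enqueue
  process D: level=1
    D->F: in-degree(F)=0, level(F)=2, enqueue
  process E: level=1
  process G: level=1
    G->B: in-degree(B)=0, level(B)=2, enqueue
  process F: level=2
  process B: level=2
All levels: A:0, B:2, C:0, D:1, E:1, F:2, G:1, H:0
level(E) = 1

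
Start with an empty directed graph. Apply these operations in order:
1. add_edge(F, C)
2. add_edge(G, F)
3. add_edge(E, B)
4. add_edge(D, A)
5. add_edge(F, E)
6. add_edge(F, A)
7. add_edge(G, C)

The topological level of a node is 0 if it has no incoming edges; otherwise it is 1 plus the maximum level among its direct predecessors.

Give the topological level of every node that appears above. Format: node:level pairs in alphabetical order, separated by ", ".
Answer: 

Op 1: add_edge(F, C). Edges now: 1
Op 2: add_edge(G, F). Edges now: 2
Op 3: add_edge(E, B). Edges now: 3
Op 4: add_edge(D, A). Edges now: 4
Op 5: add_edge(F, E). Edges now: 5
Op 6: add_edge(F, A). Edges now: 6
Op 7: add_edge(G, C). Edges now: 7
Compute levels (Kahn BFS):
  sources (in-degree 0): D, G
  process D: level=0
    D->A: in-degree(A)=1, level(A)>=1
  process G: level=0
    G->C: in-degree(C)=1, level(C)>=1
    G->F: in-degree(F)=0, level(F)=1, enqueue
  process F: level=1
    F->A: in-degree(A)=0, level(A)=2, enqueue
    F->C: in-degree(C)=0, level(C)=2, enqueue
    F->E: in-degree(E)=0, level(E)=2, enqueue
  process A: level=2
  process C: level=2
  process E: level=2
    E->B: in-degree(B)=0, level(B)=3, enqueue
  process B: level=3
All levels: A:2, B:3, C:2, D:0, E:2, F:1, G:0

Answer: A:2, B:3, C:2, D:0, E:2, F:1, G:0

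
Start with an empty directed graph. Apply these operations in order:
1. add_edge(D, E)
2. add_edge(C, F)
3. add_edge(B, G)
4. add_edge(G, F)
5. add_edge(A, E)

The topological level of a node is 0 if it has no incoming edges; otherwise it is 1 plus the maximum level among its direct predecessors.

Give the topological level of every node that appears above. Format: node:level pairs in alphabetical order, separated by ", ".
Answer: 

Op 1: add_edge(D, E). Edges now: 1
Op 2: add_edge(C, F). Edges now: 2
Op 3: add_edge(B, G). Edges now: 3
Op 4: add_edge(G, F). Edges now: 4
Op 5: add_edge(A, E). Edges now: 5
Compute levels (Kahn BFS):
  sources (in-degree 0): A, B, C, D
  process A: level=0
    A->E: in-degree(E)=1, level(E)>=1
  process B: level=0
    B->G: in-degree(G)=0, level(G)=1, enqueue
  process C: level=0
    C->F: in-degree(F)=1, level(F)>=1
  process D: level=0
    D->E: in-degree(E)=0, level(E)=1, enqueue
  process G: level=1
    G->F: in-degree(F)=0, level(F)=2, enqueue
  process E: level=1
  process F: level=2
All levels: A:0, B:0, C:0, D:0, E:1, F:2, G:1

Answer: A:0, B:0, C:0, D:0, E:1, F:2, G:1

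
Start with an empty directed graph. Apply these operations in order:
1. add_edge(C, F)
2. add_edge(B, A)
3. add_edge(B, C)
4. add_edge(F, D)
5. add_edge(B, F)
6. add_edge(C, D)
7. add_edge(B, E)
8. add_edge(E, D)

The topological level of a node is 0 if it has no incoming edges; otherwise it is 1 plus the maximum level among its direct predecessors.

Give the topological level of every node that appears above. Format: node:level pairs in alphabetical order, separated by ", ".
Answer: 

Answer: A:1, B:0, C:1, D:3, E:1, F:2

Derivation:
Op 1: add_edge(C, F). Edges now: 1
Op 2: add_edge(B, A). Edges now: 2
Op 3: add_edge(B, C). Edges now: 3
Op 4: add_edge(F, D). Edges now: 4
Op 5: add_edge(B, F). Edges now: 5
Op 6: add_edge(C, D). Edges now: 6
Op 7: add_edge(B, E). Edges now: 7
Op 8: add_edge(E, D). Edges now: 8
Compute levels (Kahn BFS):
  sources (in-degree 0): B
  process B: level=0
    B->A: in-degree(A)=0, level(A)=1, enqueue
    B->C: in-degree(C)=0, level(C)=1, enqueue
    B->E: in-degree(E)=0, level(E)=1, enqueue
    B->F: in-degree(F)=1, level(F)>=1
  process A: level=1
  process C: level=1
    C->D: in-degree(D)=2, level(D)>=2
    C->F: in-degree(F)=0, level(F)=2, enqueue
  process E: level=1
    E->D: in-degree(D)=1, level(D)>=2
  process F: level=2
    F->D: in-degree(D)=0, level(D)=3, enqueue
  process D: level=3
All levels: A:1, B:0, C:1, D:3, E:1, F:2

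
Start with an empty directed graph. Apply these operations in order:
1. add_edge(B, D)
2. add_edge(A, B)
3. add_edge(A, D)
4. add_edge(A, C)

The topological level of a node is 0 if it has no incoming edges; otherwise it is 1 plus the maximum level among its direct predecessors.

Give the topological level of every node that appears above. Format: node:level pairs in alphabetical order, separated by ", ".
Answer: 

Op 1: add_edge(B, D). Edges now: 1
Op 2: add_edge(A, B). Edges now: 2
Op 3: add_edge(A, D). Edges now: 3
Op 4: add_edge(A, C). Edges now: 4
Compute levels (Kahn BFS):
  sources (in-degree 0): A
  process A: level=0
    A->B: in-degree(B)=0, level(B)=1, enqueue
    A->C: in-degree(C)=0, level(C)=1, enqueue
    A->D: in-degree(D)=1, level(D)>=1
  process B: level=1
    B->D: in-degree(D)=0, level(D)=2, enqueue
  process C: level=1
  process D: level=2
All levels: A:0, B:1, C:1, D:2

Answer: A:0, B:1, C:1, D:2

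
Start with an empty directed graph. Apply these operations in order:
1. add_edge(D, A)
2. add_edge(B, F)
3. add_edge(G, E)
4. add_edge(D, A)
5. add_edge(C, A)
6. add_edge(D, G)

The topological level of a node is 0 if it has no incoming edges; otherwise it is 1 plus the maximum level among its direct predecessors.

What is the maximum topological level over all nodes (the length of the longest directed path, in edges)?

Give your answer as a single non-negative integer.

Answer: 2

Derivation:
Op 1: add_edge(D, A). Edges now: 1
Op 2: add_edge(B, F). Edges now: 2
Op 3: add_edge(G, E). Edges now: 3
Op 4: add_edge(D, A) (duplicate, no change). Edges now: 3
Op 5: add_edge(C, A). Edges now: 4
Op 6: add_edge(D, G). Edges now: 5
Compute levels (Kahn BFS):
  sources (in-degree 0): B, C, D
  process B: level=0
    B->F: in-degree(F)=0, level(F)=1, enqueue
  process C: level=0
    C->A: in-degree(A)=1, level(A)>=1
  process D: level=0
    D->A: in-degree(A)=0, level(A)=1, enqueue
    D->G: in-degree(G)=0, level(G)=1, enqueue
  process F: level=1
  process A: level=1
  process G: level=1
    G->E: in-degree(E)=0, level(E)=2, enqueue
  process E: level=2
All levels: A:1, B:0, C:0, D:0, E:2, F:1, G:1
max level = 2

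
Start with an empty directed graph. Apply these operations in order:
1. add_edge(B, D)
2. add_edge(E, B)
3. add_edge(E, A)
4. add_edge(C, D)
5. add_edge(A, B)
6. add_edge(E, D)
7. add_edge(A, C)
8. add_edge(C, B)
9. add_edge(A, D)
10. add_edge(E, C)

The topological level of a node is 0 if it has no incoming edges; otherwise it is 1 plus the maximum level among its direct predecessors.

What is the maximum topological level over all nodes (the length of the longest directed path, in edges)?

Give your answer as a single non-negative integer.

Op 1: add_edge(B, D). Edges now: 1
Op 2: add_edge(E, B). Edges now: 2
Op 3: add_edge(E, A). Edges now: 3
Op 4: add_edge(C, D). Edges now: 4
Op 5: add_edge(A, B). Edges now: 5
Op 6: add_edge(E, D). Edges now: 6
Op 7: add_edge(A, C). Edges now: 7
Op 8: add_edge(C, B). Edges now: 8
Op 9: add_edge(A, D). Edges now: 9
Op 10: add_edge(E, C). Edges now: 10
Compute levels (Kahn BFS):
  sources (in-degree 0): E
  process E: level=0
    E->A: in-degree(A)=0, level(A)=1, enqueue
    E->B: in-degree(B)=2, level(B)>=1
    E->C: in-degree(C)=1, level(C)>=1
    E->D: in-degree(D)=3, level(D)>=1
  process A: level=1
    A->B: in-degree(B)=1, level(B)>=2
    A->C: in-degree(C)=0, level(C)=2, enqueue
    A->D: in-degree(D)=2, level(D)>=2
  process C: level=2
    C->B: in-degree(B)=0, level(B)=3, enqueue
    C->D: in-degree(D)=1, level(D)>=3
  process B: level=3
    B->D: in-degree(D)=0, level(D)=4, enqueue
  process D: level=4
All levels: A:1, B:3, C:2, D:4, E:0
max level = 4

Answer: 4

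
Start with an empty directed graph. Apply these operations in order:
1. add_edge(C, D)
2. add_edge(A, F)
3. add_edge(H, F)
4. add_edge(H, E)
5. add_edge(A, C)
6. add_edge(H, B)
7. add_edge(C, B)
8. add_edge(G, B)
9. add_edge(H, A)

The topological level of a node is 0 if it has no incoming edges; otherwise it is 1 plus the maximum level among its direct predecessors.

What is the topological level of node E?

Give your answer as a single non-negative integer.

Answer: 1

Derivation:
Op 1: add_edge(C, D). Edges now: 1
Op 2: add_edge(A, F). Edges now: 2
Op 3: add_edge(H, F). Edges now: 3
Op 4: add_edge(H, E). Edges now: 4
Op 5: add_edge(A, C). Edges now: 5
Op 6: add_edge(H, B). Edges now: 6
Op 7: add_edge(C, B). Edges now: 7
Op 8: add_edge(G, B). Edges now: 8
Op 9: add_edge(H, A). Edges now: 9
Compute levels (Kahn BFS):
  sources (in-degree 0): G, H
  process G: level=0
    G->B: in-degree(B)=2, level(B)>=1
  process H: level=0
    H->A: in-degree(A)=0, level(A)=1, enqueue
    H->B: in-degree(B)=1, level(B)>=1
    H->E: in-degree(E)=0, level(E)=1, enqueue
    H->F: in-degree(F)=1, level(F)>=1
  process A: level=1
    A->C: in-degree(C)=0, level(C)=2, enqueue
    A->F: in-degree(F)=0, level(F)=2, enqueue
  process E: level=1
  process C: level=2
    C->B: in-degree(B)=0, level(B)=3, enqueue
    C->D: in-degree(D)=0, level(D)=3, enqueue
  process F: level=2
  process B: level=3
  process D: level=3
All levels: A:1, B:3, C:2, D:3, E:1, F:2, G:0, H:0
level(E) = 1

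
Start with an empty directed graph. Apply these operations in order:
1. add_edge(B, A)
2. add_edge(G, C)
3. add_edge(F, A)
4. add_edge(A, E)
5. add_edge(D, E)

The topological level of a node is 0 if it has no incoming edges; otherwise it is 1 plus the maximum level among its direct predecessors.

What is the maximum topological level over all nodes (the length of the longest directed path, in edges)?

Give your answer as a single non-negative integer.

Op 1: add_edge(B, A). Edges now: 1
Op 2: add_edge(G, C). Edges now: 2
Op 3: add_edge(F, A). Edges now: 3
Op 4: add_edge(A, E). Edges now: 4
Op 5: add_edge(D, E). Edges now: 5
Compute levels (Kahn BFS):
  sources (in-degree 0): B, D, F, G
  process B: level=0
    B->A: in-degree(A)=1, level(A)>=1
  process D: level=0
    D->E: in-degree(E)=1, level(E)>=1
  process F: level=0
    F->A: in-degree(A)=0, level(A)=1, enqueue
  process G: level=0
    G->C: in-degree(C)=0, level(C)=1, enqueue
  process A: level=1
    A->E: in-degree(E)=0, level(E)=2, enqueue
  process C: level=1
  process E: level=2
All levels: A:1, B:0, C:1, D:0, E:2, F:0, G:0
max level = 2

Answer: 2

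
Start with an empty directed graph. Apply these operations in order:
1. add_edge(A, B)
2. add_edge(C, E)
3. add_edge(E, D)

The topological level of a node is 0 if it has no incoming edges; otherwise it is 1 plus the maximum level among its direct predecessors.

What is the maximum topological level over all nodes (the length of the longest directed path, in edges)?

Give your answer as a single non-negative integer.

Op 1: add_edge(A, B). Edges now: 1
Op 2: add_edge(C, E). Edges now: 2
Op 3: add_edge(E, D). Edges now: 3
Compute levels (Kahn BFS):
  sources (in-degree 0): A, C
  process A: level=0
    A->B: in-degree(B)=0, level(B)=1, enqueue
  process C: level=0
    C->E: in-degree(E)=0, level(E)=1, enqueue
  process B: level=1
  process E: level=1
    E->D: in-degree(D)=0, level(D)=2, enqueue
  process D: level=2
All levels: A:0, B:1, C:0, D:2, E:1
max level = 2

Answer: 2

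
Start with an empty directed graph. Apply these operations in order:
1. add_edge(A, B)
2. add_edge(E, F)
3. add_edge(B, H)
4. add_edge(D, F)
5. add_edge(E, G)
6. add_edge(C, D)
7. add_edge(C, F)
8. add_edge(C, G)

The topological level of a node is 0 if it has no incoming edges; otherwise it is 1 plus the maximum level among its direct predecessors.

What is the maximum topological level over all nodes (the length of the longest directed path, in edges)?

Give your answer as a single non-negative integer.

Answer: 2

Derivation:
Op 1: add_edge(A, B). Edges now: 1
Op 2: add_edge(E, F). Edges now: 2
Op 3: add_edge(B, H). Edges now: 3
Op 4: add_edge(D, F). Edges now: 4
Op 5: add_edge(E, G). Edges now: 5
Op 6: add_edge(C, D). Edges now: 6
Op 7: add_edge(C, F). Edges now: 7
Op 8: add_edge(C, G). Edges now: 8
Compute levels (Kahn BFS):
  sources (in-degree 0): A, C, E
  process A: level=0
    A->B: in-degree(B)=0, level(B)=1, enqueue
  process C: level=0
    C->D: in-degree(D)=0, level(D)=1, enqueue
    C->F: in-degree(F)=2, level(F)>=1
    C->G: in-degree(G)=1, level(G)>=1
  process E: level=0
    E->F: in-degree(F)=1, level(F)>=1
    E->G: in-degree(G)=0, level(G)=1, enqueue
  process B: level=1
    B->H: in-degree(H)=0, level(H)=2, enqueue
  process D: level=1
    D->F: in-degree(F)=0, level(F)=2, enqueue
  process G: level=1
  process H: level=2
  process F: level=2
All levels: A:0, B:1, C:0, D:1, E:0, F:2, G:1, H:2
max level = 2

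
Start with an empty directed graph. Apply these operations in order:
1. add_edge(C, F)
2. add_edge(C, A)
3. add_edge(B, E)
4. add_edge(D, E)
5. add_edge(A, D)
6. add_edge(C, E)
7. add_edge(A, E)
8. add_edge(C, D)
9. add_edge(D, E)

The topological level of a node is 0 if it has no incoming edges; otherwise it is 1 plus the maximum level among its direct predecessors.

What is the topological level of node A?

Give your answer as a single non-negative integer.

Answer: 1

Derivation:
Op 1: add_edge(C, F). Edges now: 1
Op 2: add_edge(C, A). Edges now: 2
Op 3: add_edge(B, E). Edges now: 3
Op 4: add_edge(D, E). Edges now: 4
Op 5: add_edge(A, D). Edges now: 5
Op 6: add_edge(C, E). Edges now: 6
Op 7: add_edge(A, E). Edges now: 7
Op 8: add_edge(C, D). Edges now: 8
Op 9: add_edge(D, E) (duplicate, no change). Edges now: 8
Compute levels (Kahn BFS):
  sources (in-degree 0): B, C
  process B: level=0
    B->E: in-degree(E)=3, level(E)>=1
  process C: level=0
    C->A: in-degree(A)=0, level(A)=1, enqueue
    C->D: in-degree(D)=1, level(D)>=1
    C->E: in-degree(E)=2, level(E)>=1
    C->F: in-degree(F)=0, level(F)=1, enqueue
  process A: level=1
    A->D: in-degree(D)=0, level(D)=2, enqueue
    A->E: in-degree(E)=1, level(E)>=2
  process F: level=1
  process D: level=2
    D->E: in-degree(E)=0, level(E)=3, enqueue
  process E: level=3
All levels: A:1, B:0, C:0, D:2, E:3, F:1
level(A) = 1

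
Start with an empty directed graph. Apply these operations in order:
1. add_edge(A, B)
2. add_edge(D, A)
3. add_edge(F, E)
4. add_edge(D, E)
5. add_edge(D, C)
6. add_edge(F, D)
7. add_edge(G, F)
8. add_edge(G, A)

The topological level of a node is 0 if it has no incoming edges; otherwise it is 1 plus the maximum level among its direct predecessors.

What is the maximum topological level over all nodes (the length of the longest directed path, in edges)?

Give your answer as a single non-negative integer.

Op 1: add_edge(A, B). Edges now: 1
Op 2: add_edge(D, A). Edges now: 2
Op 3: add_edge(F, E). Edges now: 3
Op 4: add_edge(D, E). Edges now: 4
Op 5: add_edge(D, C). Edges now: 5
Op 6: add_edge(F, D). Edges now: 6
Op 7: add_edge(G, F). Edges now: 7
Op 8: add_edge(G, A). Edges now: 8
Compute levels (Kahn BFS):
  sources (in-degree 0): G
  process G: level=0
    G->A: in-degree(A)=1, level(A)>=1
    G->F: in-degree(F)=0, level(F)=1, enqueue
  process F: level=1
    F->D: in-degree(D)=0, level(D)=2, enqueue
    F->E: in-degree(E)=1, level(E)>=2
  process D: level=2
    D->A: in-degree(A)=0, level(A)=3, enqueue
    D->C: in-degree(C)=0, level(C)=3, enqueue
    D->E: in-degree(E)=0, level(E)=3, enqueue
  process A: level=3
    A->B: in-degree(B)=0, level(B)=4, enqueue
  process C: level=3
  process E: level=3
  process B: level=4
All levels: A:3, B:4, C:3, D:2, E:3, F:1, G:0
max level = 4

Answer: 4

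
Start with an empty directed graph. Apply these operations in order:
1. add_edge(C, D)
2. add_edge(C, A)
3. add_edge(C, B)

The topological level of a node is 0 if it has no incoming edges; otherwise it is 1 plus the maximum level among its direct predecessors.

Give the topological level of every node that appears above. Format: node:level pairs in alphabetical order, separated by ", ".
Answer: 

Op 1: add_edge(C, D). Edges now: 1
Op 2: add_edge(C, A). Edges now: 2
Op 3: add_edge(C, B). Edges now: 3
Compute levels (Kahn BFS):
  sources (in-degree 0): C
  process C: level=0
    C->A: in-degree(A)=0, level(A)=1, enqueue
    C->B: in-degree(B)=0, level(B)=1, enqueue
    C->D: in-degree(D)=0, level(D)=1, enqueue
  process A: level=1
  process B: level=1
  process D: level=1
All levels: A:1, B:1, C:0, D:1

Answer: A:1, B:1, C:0, D:1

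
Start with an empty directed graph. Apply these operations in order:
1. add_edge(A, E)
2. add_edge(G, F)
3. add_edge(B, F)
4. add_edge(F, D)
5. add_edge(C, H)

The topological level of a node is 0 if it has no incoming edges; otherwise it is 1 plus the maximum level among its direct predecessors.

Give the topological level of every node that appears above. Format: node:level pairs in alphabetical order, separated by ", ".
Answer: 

Answer: A:0, B:0, C:0, D:2, E:1, F:1, G:0, H:1

Derivation:
Op 1: add_edge(A, E). Edges now: 1
Op 2: add_edge(G, F). Edges now: 2
Op 3: add_edge(B, F). Edges now: 3
Op 4: add_edge(F, D). Edges now: 4
Op 5: add_edge(C, H). Edges now: 5
Compute levels (Kahn BFS):
  sources (in-degree 0): A, B, C, G
  process A: level=0
    A->E: in-degree(E)=0, level(E)=1, enqueue
  process B: level=0
    B->F: in-degree(F)=1, level(F)>=1
  process C: level=0
    C->H: in-degree(H)=0, level(H)=1, enqueue
  process G: level=0
    G->F: in-degree(F)=0, level(F)=1, enqueue
  process E: level=1
  process H: level=1
  process F: level=1
    F->D: in-degree(D)=0, level(D)=2, enqueue
  process D: level=2
All levels: A:0, B:0, C:0, D:2, E:1, F:1, G:0, H:1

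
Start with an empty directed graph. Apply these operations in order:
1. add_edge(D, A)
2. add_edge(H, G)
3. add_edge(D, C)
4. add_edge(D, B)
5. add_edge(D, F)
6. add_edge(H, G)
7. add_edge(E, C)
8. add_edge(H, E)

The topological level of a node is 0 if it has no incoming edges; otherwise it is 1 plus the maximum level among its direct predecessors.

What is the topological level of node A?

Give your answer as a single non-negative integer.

Answer: 1

Derivation:
Op 1: add_edge(D, A). Edges now: 1
Op 2: add_edge(H, G). Edges now: 2
Op 3: add_edge(D, C). Edges now: 3
Op 4: add_edge(D, B). Edges now: 4
Op 5: add_edge(D, F). Edges now: 5
Op 6: add_edge(H, G) (duplicate, no change). Edges now: 5
Op 7: add_edge(E, C). Edges now: 6
Op 8: add_edge(H, E). Edges now: 7
Compute levels (Kahn BFS):
  sources (in-degree 0): D, H
  process D: level=0
    D->A: in-degree(A)=0, level(A)=1, enqueue
    D->B: in-degree(B)=0, level(B)=1, enqueue
    D->C: in-degree(C)=1, level(C)>=1
    D->F: in-degree(F)=0, level(F)=1, enqueue
  process H: level=0
    H->E: in-degree(E)=0, level(E)=1, enqueue
    H->G: in-degree(G)=0, level(G)=1, enqueue
  process A: level=1
  process B: level=1
  process F: level=1
  process E: level=1
    E->C: in-degree(C)=0, level(C)=2, enqueue
  process G: level=1
  process C: level=2
All levels: A:1, B:1, C:2, D:0, E:1, F:1, G:1, H:0
level(A) = 1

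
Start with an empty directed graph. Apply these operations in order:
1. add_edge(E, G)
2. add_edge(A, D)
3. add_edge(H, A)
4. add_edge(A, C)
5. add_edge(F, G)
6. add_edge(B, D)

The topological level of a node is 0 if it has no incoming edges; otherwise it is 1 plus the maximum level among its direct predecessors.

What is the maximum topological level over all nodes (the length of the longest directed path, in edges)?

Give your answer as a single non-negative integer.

Answer: 2

Derivation:
Op 1: add_edge(E, G). Edges now: 1
Op 2: add_edge(A, D). Edges now: 2
Op 3: add_edge(H, A). Edges now: 3
Op 4: add_edge(A, C). Edges now: 4
Op 5: add_edge(F, G). Edges now: 5
Op 6: add_edge(B, D). Edges now: 6
Compute levels (Kahn BFS):
  sources (in-degree 0): B, E, F, H
  process B: level=0
    B->D: in-degree(D)=1, level(D)>=1
  process E: level=0
    E->G: in-degree(G)=1, level(G)>=1
  process F: level=0
    F->G: in-degree(G)=0, level(G)=1, enqueue
  process H: level=0
    H->A: in-degree(A)=0, level(A)=1, enqueue
  process G: level=1
  process A: level=1
    A->C: in-degree(C)=0, level(C)=2, enqueue
    A->D: in-degree(D)=0, level(D)=2, enqueue
  process C: level=2
  process D: level=2
All levels: A:1, B:0, C:2, D:2, E:0, F:0, G:1, H:0
max level = 2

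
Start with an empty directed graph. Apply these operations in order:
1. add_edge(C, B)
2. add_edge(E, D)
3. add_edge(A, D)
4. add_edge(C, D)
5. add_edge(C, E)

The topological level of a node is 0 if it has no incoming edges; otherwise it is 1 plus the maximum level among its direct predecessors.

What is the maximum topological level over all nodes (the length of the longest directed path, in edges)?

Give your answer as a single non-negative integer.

Op 1: add_edge(C, B). Edges now: 1
Op 2: add_edge(E, D). Edges now: 2
Op 3: add_edge(A, D). Edges now: 3
Op 4: add_edge(C, D). Edges now: 4
Op 5: add_edge(C, E). Edges now: 5
Compute levels (Kahn BFS):
  sources (in-degree 0): A, C
  process A: level=0
    A->D: in-degree(D)=2, level(D)>=1
  process C: level=0
    C->B: in-degree(B)=0, level(B)=1, enqueue
    C->D: in-degree(D)=1, level(D)>=1
    C->E: in-degree(E)=0, level(E)=1, enqueue
  process B: level=1
  process E: level=1
    E->D: in-degree(D)=0, level(D)=2, enqueue
  process D: level=2
All levels: A:0, B:1, C:0, D:2, E:1
max level = 2

Answer: 2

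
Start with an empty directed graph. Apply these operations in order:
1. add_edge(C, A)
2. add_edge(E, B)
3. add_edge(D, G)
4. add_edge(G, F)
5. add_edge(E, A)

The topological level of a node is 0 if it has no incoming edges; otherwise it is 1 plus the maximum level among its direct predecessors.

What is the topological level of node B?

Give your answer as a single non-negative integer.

Op 1: add_edge(C, A). Edges now: 1
Op 2: add_edge(E, B). Edges now: 2
Op 3: add_edge(D, G). Edges now: 3
Op 4: add_edge(G, F). Edges now: 4
Op 5: add_edge(E, A). Edges now: 5
Compute levels (Kahn BFS):
  sources (in-degree 0): C, D, E
  process C: level=0
    C->A: in-degree(A)=1, level(A)>=1
  process D: level=0
    D->G: in-degree(G)=0, level(G)=1, enqueue
  process E: level=0
    E->A: in-degree(A)=0, level(A)=1, enqueue
    E->B: in-degree(B)=0, level(B)=1, enqueue
  process G: level=1
    G->F: in-degree(F)=0, level(F)=2, enqueue
  process A: level=1
  process B: level=1
  process F: level=2
All levels: A:1, B:1, C:0, D:0, E:0, F:2, G:1
level(B) = 1

Answer: 1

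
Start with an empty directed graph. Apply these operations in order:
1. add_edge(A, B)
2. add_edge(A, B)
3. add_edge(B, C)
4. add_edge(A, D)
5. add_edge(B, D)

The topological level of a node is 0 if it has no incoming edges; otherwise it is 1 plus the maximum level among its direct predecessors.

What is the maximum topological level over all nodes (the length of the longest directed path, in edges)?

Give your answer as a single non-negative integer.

Answer: 2

Derivation:
Op 1: add_edge(A, B). Edges now: 1
Op 2: add_edge(A, B) (duplicate, no change). Edges now: 1
Op 3: add_edge(B, C). Edges now: 2
Op 4: add_edge(A, D). Edges now: 3
Op 5: add_edge(B, D). Edges now: 4
Compute levels (Kahn BFS):
  sources (in-degree 0): A
  process A: level=0
    A->B: in-degree(B)=0, level(B)=1, enqueue
    A->D: in-degree(D)=1, level(D)>=1
  process B: level=1
    B->C: in-degree(C)=0, level(C)=2, enqueue
    B->D: in-degree(D)=0, level(D)=2, enqueue
  process C: level=2
  process D: level=2
All levels: A:0, B:1, C:2, D:2
max level = 2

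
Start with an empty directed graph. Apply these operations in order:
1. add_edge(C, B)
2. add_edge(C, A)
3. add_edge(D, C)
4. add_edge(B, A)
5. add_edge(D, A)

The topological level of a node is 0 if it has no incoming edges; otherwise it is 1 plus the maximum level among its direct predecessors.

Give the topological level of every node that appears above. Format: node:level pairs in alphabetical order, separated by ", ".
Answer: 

Op 1: add_edge(C, B). Edges now: 1
Op 2: add_edge(C, A). Edges now: 2
Op 3: add_edge(D, C). Edges now: 3
Op 4: add_edge(B, A). Edges now: 4
Op 5: add_edge(D, A). Edges now: 5
Compute levels (Kahn BFS):
  sources (in-degree 0): D
  process D: level=0
    D->A: in-degree(A)=2, level(A)>=1
    D->C: in-degree(C)=0, level(C)=1, enqueue
  process C: level=1
    C->A: in-degree(A)=1, level(A)>=2
    C->B: in-degree(B)=0, level(B)=2, enqueue
  process B: level=2
    B->A: in-degree(A)=0, level(A)=3, enqueue
  process A: level=3
All levels: A:3, B:2, C:1, D:0

Answer: A:3, B:2, C:1, D:0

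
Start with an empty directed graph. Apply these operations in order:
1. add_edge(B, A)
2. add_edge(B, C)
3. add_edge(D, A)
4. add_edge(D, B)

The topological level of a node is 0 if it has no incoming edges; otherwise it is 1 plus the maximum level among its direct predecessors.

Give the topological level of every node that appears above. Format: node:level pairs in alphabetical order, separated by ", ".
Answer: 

Answer: A:2, B:1, C:2, D:0

Derivation:
Op 1: add_edge(B, A). Edges now: 1
Op 2: add_edge(B, C). Edges now: 2
Op 3: add_edge(D, A). Edges now: 3
Op 4: add_edge(D, B). Edges now: 4
Compute levels (Kahn BFS):
  sources (in-degree 0): D
  process D: level=0
    D->A: in-degree(A)=1, level(A)>=1
    D->B: in-degree(B)=0, level(B)=1, enqueue
  process B: level=1
    B->A: in-degree(A)=0, level(A)=2, enqueue
    B->C: in-degree(C)=0, level(C)=2, enqueue
  process A: level=2
  process C: level=2
All levels: A:2, B:1, C:2, D:0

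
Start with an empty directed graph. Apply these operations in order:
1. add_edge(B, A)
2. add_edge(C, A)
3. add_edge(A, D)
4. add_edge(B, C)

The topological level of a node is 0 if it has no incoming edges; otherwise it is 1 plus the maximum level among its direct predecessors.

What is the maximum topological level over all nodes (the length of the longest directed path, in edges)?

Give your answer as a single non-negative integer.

Answer: 3

Derivation:
Op 1: add_edge(B, A). Edges now: 1
Op 2: add_edge(C, A). Edges now: 2
Op 3: add_edge(A, D). Edges now: 3
Op 4: add_edge(B, C). Edges now: 4
Compute levels (Kahn BFS):
  sources (in-degree 0): B
  process B: level=0
    B->A: in-degree(A)=1, level(A)>=1
    B->C: in-degree(C)=0, level(C)=1, enqueue
  process C: level=1
    C->A: in-degree(A)=0, level(A)=2, enqueue
  process A: level=2
    A->D: in-degree(D)=0, level(D)=3, enqueue
  process D: level=3
All levels: A:2, B:0, C:1, D:3
max level = 3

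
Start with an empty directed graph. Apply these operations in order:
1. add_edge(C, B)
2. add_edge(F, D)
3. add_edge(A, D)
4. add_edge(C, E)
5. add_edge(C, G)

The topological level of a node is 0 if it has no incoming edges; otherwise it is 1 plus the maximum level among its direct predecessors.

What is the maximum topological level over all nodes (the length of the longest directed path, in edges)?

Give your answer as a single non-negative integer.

Op 1: add_edge(C, B). Edges now: 1
Op 2: add_edge(F, D). Edges now: 2
Op 3: add_edge(A, D). Edges now: 3
Op 4: add_edge(C, E). Edges now: 4
Op 5: add_edge(C, G). Edges now: 5
Compute levels (Kahn BFS):
  sources (in-degree 0): A, C, F
  process A: level=0
    A->D: in-degree(D)=1, level(D)>=1
  process C: level=0
    C->B: in-degree(B)=0, level(B)=1, enqueue
    C->E: in-degree(E)=0, level(E)=1, enqueue
    C->G: in-degree(G)=0, level(G)=1, enqueue
  process F: level=0
    F->D: in-degree(D)=0, level(D)=1, enqueue
  process B: level=1
  process E: level=1
  process G: level=1
  process D: level=1
All levels: A:0, B:1, C:0, D:1, E:1, F:0, G:1
max level = 1

Answer: 1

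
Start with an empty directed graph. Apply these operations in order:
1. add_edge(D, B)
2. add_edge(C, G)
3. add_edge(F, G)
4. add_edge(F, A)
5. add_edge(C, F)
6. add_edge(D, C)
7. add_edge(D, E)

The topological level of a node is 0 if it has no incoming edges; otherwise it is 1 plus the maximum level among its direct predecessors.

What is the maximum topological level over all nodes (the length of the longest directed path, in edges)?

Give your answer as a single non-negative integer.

Op 1: add_edge(D, B). Edges now: 1
Op 2: add_edge(C, G). Edges now: 2
Op 3: add_edge(F, G). Edges now: 3
Op 4: add_edge(F, A). Edges now: 4
Op 5: add_edge(C, F). Edges now: 5
Op 6: add_edge(D, C). Edges now: 6
Op 7: add_edge(D, E). Edges now: 7
Compute levels (Kahn BFS):
  sources (in-degree 0): D
  process D: level=0
    D->B: in-degree(B)=0, level(B)=1, enqueue
    D->C: in-degree(C)=0, level(C)=1, enqueue
    D->E: in-degree(E)=0, level(E)=1, enqueue
  process B: level=1
  process C: level=1
    C->F: in-degree(F)=0, level(F)=2, enqueue
    C->G: in-degree(G)=1, level(G)>=2
  process E: level=1
  process F: level=2
    F->A: in-degree(A)=0, level(A)=3, enqueue
    F->G: in-degree(G)=0, level(G)=3, enqueue
  process A: level=3
  process G: level=3
All levels: A:3, B:1, C:1, D:0, E:1, F:2, G:3
max level = 3

Answer: 3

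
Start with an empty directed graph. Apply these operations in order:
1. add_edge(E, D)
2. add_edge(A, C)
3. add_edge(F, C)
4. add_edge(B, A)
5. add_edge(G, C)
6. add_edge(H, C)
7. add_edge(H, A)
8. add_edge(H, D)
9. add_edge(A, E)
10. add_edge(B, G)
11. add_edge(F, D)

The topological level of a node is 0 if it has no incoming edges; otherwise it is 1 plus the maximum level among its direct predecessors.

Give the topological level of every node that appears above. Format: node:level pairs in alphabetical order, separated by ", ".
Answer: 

Answer: A:1, B:0, C:2, D:3, E:2, F:0, G:1, H:0

Derivation:
Op 1: add_edge(E, D). Edges now: 1
Op 2: add_edge(A, C). Edges now: 2
Op 3: add_edge(F, C). Edges now: 3
Op 4: add_edge(B, A). Edges now: 4
Op 5: add_edge(G, C). Edges now: 5
Op 6: add_edge(H, C). Edges now: 6
Op 7: add_edge(H, A). Edges now: 7
Op 8: add_edge(H, D). Edges now: 8
Op 9: add_edge(A, E). Edges now: 9
Op 10: add_edge(B, G). Edges now: 10
Op 11: add_edge(F, D). Edges now: 11
Compute levels (Kahn BFS):
  sources (in-degree 0): B, F, H
  process B: level=0
    B->A: in-degree(A)=1, level(A)>=1
    B->G: in-degree(G)=0, level(G)=1, enqueue
  process F: level=0
    F->C: in-degree(C)=3, level(C)>=1
    F->D: in-degree(D)=2, level(D)>=1
  process H: level=0
    H->A: in-degree(A)=0, level(A)=1, enqueue
    H->C: in-degree(C)=2, level(C)>=1
    H->D: in-degree(D)=1, level(D)>=1
  process G: level=1
    G->C: in-degree(C)=1, level(C)>=2
  process A: level=1
    A->C: in-degree(C)=0, level(C)=2, enqueue
    A->E: in-degree(E)=0, level(E)=2, enqueue
  process C: level=2
  process E: level=2
    E->D: in-degree(D)=0, level(D)=3, enqueue
  process D: level=3
All levels: A:1, B:0, C:2, D:3, E:2, F:0, G:1, H:0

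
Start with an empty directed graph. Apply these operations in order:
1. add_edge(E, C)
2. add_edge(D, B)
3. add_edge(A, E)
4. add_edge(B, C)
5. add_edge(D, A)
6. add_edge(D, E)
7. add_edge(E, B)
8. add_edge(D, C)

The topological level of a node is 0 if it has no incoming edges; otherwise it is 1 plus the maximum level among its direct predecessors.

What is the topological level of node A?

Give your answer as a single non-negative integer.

Answer: 1

Derivation:
Op 1: add_edge(E, C). Edges now: 1
Op 2: add_edge(D, B). Edges now: 2
Op 3: add_edge(A, E). Edges now: 3
Op 4: add_edge(B, C). Edges now: 4
Op 5: add_edge(D, A). Edges now: 5
Op 6: add_edge(D, E). Edges now: 6
Op 7: add_edge(E, B). Edges now: 7
Op 8: add_edge(D, C). Edges now: 8
Compute levels (Kahn BFS):
  sources (in-degree 0): D
  process D: level=0
    D->A: in-degree(A)=0, level(A)=1, enqueue
    D->B: in-degree(B)=1, level(B)>=1
    D->C: in-degree(C)=2, level(C)>=1
    D->E: in-degree(E)=1, level(E)>=1
  process A: level=1
    A->E: in-degree(E)=0, level(E)=2, enqueue
  process E: level=2
    E->B: in-degree(B)=0, level(B)=3, enqueue
    E->C: in-degree(C)=1, level(C)>=3
  process B: level=3
    B->C: in-degree(C)=0, level(C)=4, enqueue
  process C: level=4
All levels: A:1, B:3, C:4, D:0, E:2
level(A) = 1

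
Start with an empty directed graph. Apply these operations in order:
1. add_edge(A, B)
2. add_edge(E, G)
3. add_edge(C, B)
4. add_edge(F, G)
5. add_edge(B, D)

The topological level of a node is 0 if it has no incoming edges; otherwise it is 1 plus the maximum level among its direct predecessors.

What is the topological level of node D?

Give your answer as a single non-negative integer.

Answer: 2

Derivation:
Op 1: add_edge(A, B). Edges now: 1
Op 2: add_edge(E, G). Edges now: 2
Op 3: add_edge(C, B). Edges now: 3
Op 4: add_edge(F, G). Edges now: 4
Op 5: add_edge(B, D). Edges now: 5
Compute levels (Kahn BFS):
  sources (in-degree 0): A, C, E, F
  process A: level=0
    A->B: in-degree(B)=1, level(B)>=1
  process C: level=0
    C->B: in-degree(B)=0, level(B)=1, enqueue
  process E: level=0
    E->G: in-degree(G)=1, level(G)>=1
  process F: level=0
    F->G: in-degree(G)=0, level(G)=1, enqueue
  process B: level=1
    B->D: in-degree(D)=0, level(D)=2, enqueue
  process G: level=1
  process D: level=2
All levels: A:0, B:1, C:0, D:2, E:0, F:0, G:1
level(D) = 2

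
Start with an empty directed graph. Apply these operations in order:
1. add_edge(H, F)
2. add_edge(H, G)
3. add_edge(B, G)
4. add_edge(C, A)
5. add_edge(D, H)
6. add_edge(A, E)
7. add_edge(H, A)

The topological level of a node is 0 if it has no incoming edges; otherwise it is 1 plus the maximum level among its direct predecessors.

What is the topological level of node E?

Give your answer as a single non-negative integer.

Op 1: add_edge(H, F). Edges now: 1
Op 2: add_edge(H, G). Edges now: 2
Op 3: add_edge(B, G). Edges now: 3
Op 4: add_edge(C, A). Edges now: 4
Op 5: add_edge(D, H). Edges now: 5
Op 6: add_edge(A, E). Edges now: 6
Op 7: add_edge(H, A). Edges now: 7
Compute levels (Kahn BFS):
  sources (in-degree 0): B, C, D
  process B: level=0
    B->G: in-degree(G)=1, level(G)>=1
  process C: level=0
    C->A: in-degree(A)=1, level(A)>=1
  process D: level=0
    D->H: in-degree(H)=0, level(H)=1, enqueue
  process H: level=1
    H->A: in-degree(A)=0, level(A)=2, enqueue
    H->F: in-degree(F)=0, level(F)=2, enqueue
    H->G: in-degree(G)=0, level(G)=2, enqueue
  process A: level=2
    A->E: in-degree(E)=0, level(E)=3, enqueue
  process F: level=2
  process G: level=2
  process E: level=3
All levels: A:2, B:0, C:0, D:0, E:3, F:2, G:2, H:1
level(E) = 3

Answer: 3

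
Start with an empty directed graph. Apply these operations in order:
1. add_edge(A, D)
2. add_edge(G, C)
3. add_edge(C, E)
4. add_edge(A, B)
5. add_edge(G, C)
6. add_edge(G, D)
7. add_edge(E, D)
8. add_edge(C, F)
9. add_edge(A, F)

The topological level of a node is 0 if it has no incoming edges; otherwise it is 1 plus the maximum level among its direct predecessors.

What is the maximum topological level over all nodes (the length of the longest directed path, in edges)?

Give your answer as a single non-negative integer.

Answer: 3

Derivation:
Op 1: add_edge(A, D). Edges now: 1
Op 2: add_edge(G, C). Edges now: 2
Op 3: add_edge(C, E). Edges now: 3
Op 4: add_edge(A, B). Edges now: 4
Op 5: add_edge(G, C) (duplicate, no change). Edges now: 4
Op 6: add_edge(G, D). Edges now: 5
Op 7: add_edge(E, D). Edges now: 6
Op 8: add_edge(C, F). Edges now: 7
Op 9: add_edge(A, F). Edges now: 8
Compute levels (Kahn BFS):
  sources (in-degree 0): A, G
  process A: level=0
    A->B: in-degree(B)=0, level(B)=1, enqueue
    A->D: in-degree(D)=2, level(D)>=1
    A->F: in-degree(F)=1, level(F)>=1
  process G: level=0
    G->C: in-degree(C)=0, level(C)=1, enqueue
    G->D: in-degree(D)=1, level(D)>=1
  process B: level=1
  process C: level=1
    C->E: in-degree(E)=0, level(E)=2, enqueue
    C->F: in-degree(F)=0, level(F)=2, enqueue
  process E: level=2
    E->D: in-degree(D)=0, level(D)=3, enqueue
  process F: level=2
  process D: level=3
All levels: A:0, B:1, C:1, D:3, E:2, F:2, G:0
max level = 3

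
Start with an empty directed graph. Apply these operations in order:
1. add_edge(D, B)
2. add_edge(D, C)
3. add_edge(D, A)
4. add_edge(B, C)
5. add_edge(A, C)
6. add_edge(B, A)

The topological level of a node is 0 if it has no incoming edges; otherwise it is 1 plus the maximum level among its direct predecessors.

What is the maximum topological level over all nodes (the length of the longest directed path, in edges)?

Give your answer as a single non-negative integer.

Op 1: add_edge(D, B). Edges now: 1
Op 2: add_edge(D, C). Edges now: 2
Op 3: add_edge(D, A). Edges now: 3
Op 4: add_edge(B, C). Edges now: 4
Op 5: add_edge(A, C). Edges now: 5
Op 6: add_edge(B, A). Edges now: 6
Compute levels (Kahn BFS):
  sources (in-degree 0): D
  process D: level=0
    D->A: in-degree(A)=1, level(A)>=1
    D->B: in-degree(B)=0, level(B)=1, enqueue
    D->C: in-degree(C)=2, level(C)>=1
  process B: level=1
    B->A: in-degree(A)=0, level(A)=2, enqueue
    B->C: in-degree(C)=1, level(C)>=2
  process A: level=2
    A->C: in-degree(C)=0, level(C)=3, enqueue
  process C: level=3
All levels: A:2, B:1, C:3, D:0
max level = 3

Answer: 3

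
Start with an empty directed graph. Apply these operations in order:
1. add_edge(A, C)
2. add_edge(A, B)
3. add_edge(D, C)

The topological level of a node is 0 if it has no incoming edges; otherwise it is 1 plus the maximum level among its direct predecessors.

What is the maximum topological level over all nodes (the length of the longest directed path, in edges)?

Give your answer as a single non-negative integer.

Op 1: add_edge(A, C). Edges now: 1
Op 2: add_edge(A, B). Edges now: 2
Op 3: add_edge(D, C). Edges now: 3
Compute levels (Kahn BFS):
  sources (in-degree 0): A, D
  process A: level=0
    A->B: in-degree(B)=0, level(B)=1, enqueue
    A->C: in-degree(C)=1, level(C)>=1
  process D: level=0
    D->C: in-degree(C)=0, level(C)=1, enqueue
  process B: level=1
  process C: level=1
All levels: A:0, B:1, C:1, D:0
max level = 1

Answer: 1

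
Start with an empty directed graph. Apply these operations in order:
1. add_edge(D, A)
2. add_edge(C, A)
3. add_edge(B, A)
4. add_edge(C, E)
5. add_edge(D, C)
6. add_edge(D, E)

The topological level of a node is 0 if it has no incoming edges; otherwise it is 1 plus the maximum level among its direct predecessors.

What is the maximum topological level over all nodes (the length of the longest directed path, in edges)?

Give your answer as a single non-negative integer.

Op 1: add_edge(D, A). Edges now: 1
Op 2: add_edge(C, A). Edges now: 2
Op 3: add_edge(B, A). Edges now: 3
Op 4: add_edge(C, E). Edges now: 4
Op 5: add_edge(D, C). Edges now: 5
Op 6: add_edge(D, E). Edges now: 6
Compute levels (Kahn BFS):
  sources (in-degree 0): B, D
  process B: level=0
    B->A: in-degree(A)=2, level(A)>=1
  process D: level=0
    D->A: in-degree(A)=1, level(A)>=1
    D->C: in-degree(C)=0, level(C)=1, enqueue
    D->E: in-degree(E)=1, level(E)>=1
  process C: level=1
    C->A: in-degree(A)=0, level(A)=2, enqueue
    C->E: in-degree(E)=0, level(E)=2, enqueue
  process A: level=2
  process E: level=2
All levels: A:2, B:0, C:1, D:0, E:2
max level = 2

Answer: 2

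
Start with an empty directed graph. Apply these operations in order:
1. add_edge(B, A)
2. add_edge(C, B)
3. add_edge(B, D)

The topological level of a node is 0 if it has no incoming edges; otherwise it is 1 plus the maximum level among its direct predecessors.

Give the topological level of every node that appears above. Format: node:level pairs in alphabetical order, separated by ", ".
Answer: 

Answer: A:2, B:1, C:0, D:2

Derivation:
Op 1: add_edge(B, A). Edges now: 1
Op 2: add_edge(C, B). Edges now: 2
Op 3: add_edge(B, D). Edges now: 3
Compute levels (Kahn BFS):
  sources (in-degree 0): C
  process C: level=0
    C->B: in-degree(B)=0, level(B)=1, enqueue
  process B: level=1
    B->A: in-degree(A)=0, level(A)=2, enqueue
    B->D: in-degree(D)=0, level(D)=2, enqueue
  process A: level=2
  process D: level=2
All levels: A:2, B:1, C:0, D:2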